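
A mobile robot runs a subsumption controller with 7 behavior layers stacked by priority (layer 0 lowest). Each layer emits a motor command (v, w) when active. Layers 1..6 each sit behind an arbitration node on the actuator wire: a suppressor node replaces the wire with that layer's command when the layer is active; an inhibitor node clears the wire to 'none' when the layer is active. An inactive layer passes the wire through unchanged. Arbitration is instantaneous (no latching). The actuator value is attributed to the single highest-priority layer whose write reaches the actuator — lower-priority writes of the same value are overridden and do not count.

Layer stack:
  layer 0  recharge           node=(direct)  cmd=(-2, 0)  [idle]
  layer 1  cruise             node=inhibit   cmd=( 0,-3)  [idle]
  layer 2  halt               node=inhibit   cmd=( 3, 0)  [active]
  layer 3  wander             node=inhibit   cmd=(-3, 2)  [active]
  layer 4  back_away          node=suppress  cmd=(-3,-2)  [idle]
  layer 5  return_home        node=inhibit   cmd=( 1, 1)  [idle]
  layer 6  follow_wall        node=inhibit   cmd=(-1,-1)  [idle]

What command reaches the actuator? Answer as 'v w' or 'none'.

layer 0 (recharge) idle — none
layer 1 (cruise) idle — unchanged: none
layer 2 (halt) active — inhibits: none
layer 3 (wander) active — inhibits: none
layer 4 (back_away) idle — unchanged: none
layer 5 (return_home) idle — unchanged: none
layer 6 (follow_wall) idle — unchanged: none
→ actuator none

none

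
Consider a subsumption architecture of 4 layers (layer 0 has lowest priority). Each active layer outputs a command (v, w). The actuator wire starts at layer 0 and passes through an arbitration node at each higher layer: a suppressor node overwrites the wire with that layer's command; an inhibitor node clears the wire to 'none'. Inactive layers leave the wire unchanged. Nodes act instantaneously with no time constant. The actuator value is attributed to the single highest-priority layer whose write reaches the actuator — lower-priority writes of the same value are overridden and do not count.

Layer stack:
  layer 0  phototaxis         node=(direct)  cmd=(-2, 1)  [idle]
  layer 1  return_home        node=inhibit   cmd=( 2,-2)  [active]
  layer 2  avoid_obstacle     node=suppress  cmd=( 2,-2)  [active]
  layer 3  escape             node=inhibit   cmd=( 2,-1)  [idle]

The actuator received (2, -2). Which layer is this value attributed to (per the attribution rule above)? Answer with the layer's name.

layer 0 (phototaxis) idle — none
layer 1 (return_home) active — inhibits: none
layer 2 (avoid_obstacle) active — suppresses: (2, -2)
layer 3 (escape) idle — unchanged: (2, -2)
→ actuator (2, -2)
last writer: layer 2 = avoid_obstacle

avoid_obstacle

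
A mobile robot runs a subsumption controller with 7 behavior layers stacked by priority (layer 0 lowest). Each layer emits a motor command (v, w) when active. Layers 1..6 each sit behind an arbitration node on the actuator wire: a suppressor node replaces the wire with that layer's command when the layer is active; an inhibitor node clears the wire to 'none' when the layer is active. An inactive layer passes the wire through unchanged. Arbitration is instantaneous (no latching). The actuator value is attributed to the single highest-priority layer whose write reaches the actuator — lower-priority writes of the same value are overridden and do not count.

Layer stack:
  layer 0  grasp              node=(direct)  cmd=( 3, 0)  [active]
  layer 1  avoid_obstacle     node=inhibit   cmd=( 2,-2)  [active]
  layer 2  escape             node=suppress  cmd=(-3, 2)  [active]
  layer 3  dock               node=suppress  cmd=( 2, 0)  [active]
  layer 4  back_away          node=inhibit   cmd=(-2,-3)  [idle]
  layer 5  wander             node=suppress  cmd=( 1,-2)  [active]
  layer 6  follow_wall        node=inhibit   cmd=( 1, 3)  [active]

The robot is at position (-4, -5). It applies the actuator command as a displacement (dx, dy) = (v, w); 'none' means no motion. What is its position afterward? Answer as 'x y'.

[0] grasp on; wire := (3, 0)
[1] avoid_obstacle on (inhibit); wire := none
[2] escape on (suppress); wire := (-3, 2)
[3] dock on (suppress); wire := (2, 0)
[4] back_away off; pass (2, 0)
[5] wander on (suppress); wire := (1, -2)
[6] follow_wall on (inhibit); wire := none
output none
position: (-4, -5) + none = (-4, -5)

-4 -5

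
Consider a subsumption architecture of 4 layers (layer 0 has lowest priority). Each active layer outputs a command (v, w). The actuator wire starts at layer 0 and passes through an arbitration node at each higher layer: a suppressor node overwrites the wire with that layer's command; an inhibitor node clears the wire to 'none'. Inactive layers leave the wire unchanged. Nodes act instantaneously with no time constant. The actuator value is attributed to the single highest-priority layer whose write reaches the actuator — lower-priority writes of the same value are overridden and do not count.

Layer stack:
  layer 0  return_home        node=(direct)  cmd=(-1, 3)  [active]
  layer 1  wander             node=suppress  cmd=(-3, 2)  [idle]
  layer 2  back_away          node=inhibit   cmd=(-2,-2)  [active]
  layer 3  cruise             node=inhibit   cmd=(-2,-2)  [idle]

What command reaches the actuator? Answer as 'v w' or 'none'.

none

[0] return_home on; wire := (-1, 3)
[1] wander off; pass (-1, 3)
[2] back_away on (inhibit); wire := none
[3] cruise off; pass none
output none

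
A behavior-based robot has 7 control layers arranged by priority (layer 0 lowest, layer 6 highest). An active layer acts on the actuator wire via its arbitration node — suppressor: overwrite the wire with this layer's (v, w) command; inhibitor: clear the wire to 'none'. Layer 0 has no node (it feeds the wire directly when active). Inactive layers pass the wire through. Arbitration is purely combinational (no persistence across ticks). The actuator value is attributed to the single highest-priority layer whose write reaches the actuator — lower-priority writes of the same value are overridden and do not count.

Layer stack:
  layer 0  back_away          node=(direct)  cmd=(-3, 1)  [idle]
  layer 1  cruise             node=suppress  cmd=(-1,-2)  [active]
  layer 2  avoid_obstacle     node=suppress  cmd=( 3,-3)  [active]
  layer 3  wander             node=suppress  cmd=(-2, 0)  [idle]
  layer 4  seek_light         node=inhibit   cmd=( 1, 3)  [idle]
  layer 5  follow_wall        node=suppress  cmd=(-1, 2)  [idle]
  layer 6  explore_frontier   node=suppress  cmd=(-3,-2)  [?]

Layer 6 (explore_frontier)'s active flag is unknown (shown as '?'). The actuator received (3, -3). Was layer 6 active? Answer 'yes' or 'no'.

If layer 6 is active=yes:
  actuator would be (-3, -2)
If layer 6 is active=no:
  actuator would be (3, -3)
Observed (3, -3), so layer 6 was idle.

no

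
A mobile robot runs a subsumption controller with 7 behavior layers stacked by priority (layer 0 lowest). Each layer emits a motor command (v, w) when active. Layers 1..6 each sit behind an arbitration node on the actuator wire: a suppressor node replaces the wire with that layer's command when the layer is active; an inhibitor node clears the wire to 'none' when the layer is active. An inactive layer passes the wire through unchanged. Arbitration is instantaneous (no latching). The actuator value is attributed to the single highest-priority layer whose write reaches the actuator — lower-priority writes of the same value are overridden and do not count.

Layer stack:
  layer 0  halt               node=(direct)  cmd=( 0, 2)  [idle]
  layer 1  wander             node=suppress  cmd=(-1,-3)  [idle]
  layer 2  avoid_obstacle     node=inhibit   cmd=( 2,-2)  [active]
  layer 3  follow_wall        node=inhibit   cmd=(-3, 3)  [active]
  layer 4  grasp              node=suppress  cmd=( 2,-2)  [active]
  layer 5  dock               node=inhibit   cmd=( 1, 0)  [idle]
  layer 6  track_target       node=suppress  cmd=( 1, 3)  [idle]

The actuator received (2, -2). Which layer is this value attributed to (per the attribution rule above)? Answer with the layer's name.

layer 0 (halt) idle — none
layer 1 (wander) idle — unchanged: none
layer 2 (avoid_obstacle) active — inhibits: none
layer 3 (follow_wall) active — inhibits: none
layer 4 (grasp) active — suppresses: (2, -2)
layer 5 (dock) idle — unchanged: (2, -2)
layer 6 (track_target) idle — unchanged: (2, -2)
→ actuator (2, -2)
last writer: layer 4 = grasp

grasp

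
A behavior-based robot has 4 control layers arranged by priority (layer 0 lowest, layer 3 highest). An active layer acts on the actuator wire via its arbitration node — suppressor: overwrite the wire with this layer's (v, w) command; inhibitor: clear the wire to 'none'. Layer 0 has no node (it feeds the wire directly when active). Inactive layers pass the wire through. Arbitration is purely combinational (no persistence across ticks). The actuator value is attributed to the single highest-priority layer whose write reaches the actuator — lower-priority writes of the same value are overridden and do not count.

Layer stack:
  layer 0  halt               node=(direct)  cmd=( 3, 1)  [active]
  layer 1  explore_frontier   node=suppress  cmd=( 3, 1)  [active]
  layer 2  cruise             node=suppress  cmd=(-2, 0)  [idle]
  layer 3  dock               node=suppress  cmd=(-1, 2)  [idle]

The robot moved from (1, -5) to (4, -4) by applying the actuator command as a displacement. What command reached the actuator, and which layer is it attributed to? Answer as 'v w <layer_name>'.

3 1 explore_frontier

displacement = (4, -4) − (1, -5) = (3, 1)
[0] halt on; wire := (3, 1)
[1] explore_frontier on (suppress); wire := (3, 1)
[2] cruise off; pass (3, 1)
[3] dock off; pass (3, 1)
output (3, 1) — from layer 1 (explore_frontier)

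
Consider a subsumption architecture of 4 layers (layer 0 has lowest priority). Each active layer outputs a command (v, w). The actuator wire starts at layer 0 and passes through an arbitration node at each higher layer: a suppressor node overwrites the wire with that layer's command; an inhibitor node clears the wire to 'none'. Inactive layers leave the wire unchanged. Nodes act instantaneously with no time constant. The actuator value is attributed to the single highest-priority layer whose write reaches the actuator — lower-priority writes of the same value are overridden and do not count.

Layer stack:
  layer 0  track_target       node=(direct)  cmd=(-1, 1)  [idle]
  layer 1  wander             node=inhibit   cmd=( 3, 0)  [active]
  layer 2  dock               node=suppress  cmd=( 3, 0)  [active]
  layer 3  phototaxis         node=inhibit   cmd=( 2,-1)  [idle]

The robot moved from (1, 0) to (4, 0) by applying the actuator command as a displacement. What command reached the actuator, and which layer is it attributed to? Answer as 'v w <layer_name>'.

displacement = (4, 0) − (1, 0) = (3, 0)
layer 0 (track_target) idle — none
layer 1 (wander) active — inhibits: none
layer 2 (dock) active — suppresses: (3, 0)
layer 3 (phototaxis) idle — unchanged: (3, 0)
→ actuator (3, 0) — from layer 2 (dock)

3 0 dock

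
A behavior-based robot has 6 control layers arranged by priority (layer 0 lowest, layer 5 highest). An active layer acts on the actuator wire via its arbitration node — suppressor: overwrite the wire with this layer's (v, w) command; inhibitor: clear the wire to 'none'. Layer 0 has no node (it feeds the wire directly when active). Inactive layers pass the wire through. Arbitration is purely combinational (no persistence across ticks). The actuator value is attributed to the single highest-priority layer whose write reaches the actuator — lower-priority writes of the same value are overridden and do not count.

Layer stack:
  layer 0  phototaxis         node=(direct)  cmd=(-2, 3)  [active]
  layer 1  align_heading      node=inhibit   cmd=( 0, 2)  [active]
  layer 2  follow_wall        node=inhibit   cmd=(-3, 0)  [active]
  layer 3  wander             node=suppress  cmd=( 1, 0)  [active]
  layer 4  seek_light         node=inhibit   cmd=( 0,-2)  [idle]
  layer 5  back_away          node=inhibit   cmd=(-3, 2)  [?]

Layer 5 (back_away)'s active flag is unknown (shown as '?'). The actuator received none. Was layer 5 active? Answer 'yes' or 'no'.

If layer 5 is active=yes:
  actuator would be none
If layer 5 is active=no:
  actuator would be (1, 0)
Observed none, so layer 5 was active.

yes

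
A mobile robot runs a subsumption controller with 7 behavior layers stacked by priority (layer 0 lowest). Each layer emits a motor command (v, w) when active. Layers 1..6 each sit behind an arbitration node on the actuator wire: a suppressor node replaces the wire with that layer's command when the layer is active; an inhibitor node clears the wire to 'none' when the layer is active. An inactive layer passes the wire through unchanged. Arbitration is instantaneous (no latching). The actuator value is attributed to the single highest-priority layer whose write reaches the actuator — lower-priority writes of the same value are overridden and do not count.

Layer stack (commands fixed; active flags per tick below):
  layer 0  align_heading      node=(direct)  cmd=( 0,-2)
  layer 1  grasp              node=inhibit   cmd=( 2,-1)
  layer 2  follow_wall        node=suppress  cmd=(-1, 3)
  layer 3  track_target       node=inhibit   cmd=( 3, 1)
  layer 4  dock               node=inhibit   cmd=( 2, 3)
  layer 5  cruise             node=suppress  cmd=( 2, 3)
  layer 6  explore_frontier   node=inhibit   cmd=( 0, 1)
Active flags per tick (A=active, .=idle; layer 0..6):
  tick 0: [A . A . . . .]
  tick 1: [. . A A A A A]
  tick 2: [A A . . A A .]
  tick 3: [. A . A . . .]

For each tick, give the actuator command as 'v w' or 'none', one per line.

tick 0:
  layer 0 (align_heading) active — direct: (0, -2)
  layer 1 (grasp) idle — unchanged: (0, -2)
  layer 2 (follow_wall) active — suppresses: (-1, 3)
  layer 3 (track_target) idle — unchanged: (-1, 3)
  layer 4 (dock) idle — unchanged: (-1, 3)
  layer 5 (cruise) idle — unchanged: (-1, 3)
  layer 6 (explore_frontier) idle — unchanged: (-1, 3)
  → actuator (-1, 3)
tick 1:
  layer 0 (align_heading) idle — none
  layer 1 (grasp) idle — unchanged: none
  layer 2 (follow_wall) active — suppresses: (-1, 3)
  layer 3 (track_target) active — inhibits: none
  layer 4 (dock) active — inhibits: none
  layer 5 (cruise) active — suppresses: (2, 3)
  layer 6 (explore_frontier) active — inhibits: none
  → actuator none
tick 2:
  layer 0 (align_heading) active — direct: (0, -2)
  layer 1 (grasp) active — inhibits: none
  layer 2 (follow_wall) idle — unchanged: none
  layer 3 (track_target) idle — unchanged: none
  layer 4 (dock) active — inhibits: none
  layer 5 (cruise) active — suppresses: (2, 3)
  layer 6 (explore_frontier) idle — unchanged: (2, 3)
  → actuator (2, 3)
tick 3:
  layer 0 (align_heading) idle — none
  layer 1 (grasp) active — inhibits: none
  layer 2 (follow_wall) idle — unchanged: none
  layer 3 (track_target) active — inhibits: none
  layer 4 (dock) idle — unchanged: none
  layer 5 (cruise) idle — unchanged: none
  layer 6 (explore_frontier) idle — unchanged: none
  → actuator none

-1 3
none
2 3
none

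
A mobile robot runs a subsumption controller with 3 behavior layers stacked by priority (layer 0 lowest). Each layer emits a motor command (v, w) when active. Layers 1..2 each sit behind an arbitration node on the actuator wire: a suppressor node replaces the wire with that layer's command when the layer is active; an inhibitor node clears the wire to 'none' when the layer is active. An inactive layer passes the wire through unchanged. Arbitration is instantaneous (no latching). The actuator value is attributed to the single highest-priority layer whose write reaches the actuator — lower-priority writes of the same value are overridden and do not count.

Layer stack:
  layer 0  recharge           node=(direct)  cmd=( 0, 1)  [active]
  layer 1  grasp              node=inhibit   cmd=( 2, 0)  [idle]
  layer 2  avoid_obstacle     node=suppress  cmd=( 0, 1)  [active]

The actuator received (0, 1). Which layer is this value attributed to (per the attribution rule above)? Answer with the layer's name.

L0 recharge: active, feeds wire = (0, 1)
L1 grasp: idle → wire stays (0, 1)
L2 avoid_obstacle: active, suppressor → wire = (0, 1)
actuator = (0, 1)
last writer: layer 2 = avoid_obstacle

avoid_obstacle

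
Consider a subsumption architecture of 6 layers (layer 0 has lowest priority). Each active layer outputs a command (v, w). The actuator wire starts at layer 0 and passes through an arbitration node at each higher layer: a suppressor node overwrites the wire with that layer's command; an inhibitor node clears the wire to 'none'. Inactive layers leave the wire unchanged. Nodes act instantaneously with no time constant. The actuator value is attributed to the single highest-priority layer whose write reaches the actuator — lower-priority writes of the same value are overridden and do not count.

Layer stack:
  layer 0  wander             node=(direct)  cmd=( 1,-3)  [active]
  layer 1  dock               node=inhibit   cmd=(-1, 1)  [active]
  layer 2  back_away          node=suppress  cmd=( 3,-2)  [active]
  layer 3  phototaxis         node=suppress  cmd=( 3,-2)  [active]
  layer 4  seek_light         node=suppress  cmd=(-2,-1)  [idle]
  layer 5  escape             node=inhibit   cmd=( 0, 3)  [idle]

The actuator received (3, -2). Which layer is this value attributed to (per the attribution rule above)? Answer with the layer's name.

layer 0 (wander) active — direct: (1, -3)
layer 1 (dock) active — inhibits: none
layer 2 (back_away) active — suppresses: (3, -2)
layer 3 (phototaxis) active — suppresses: (3, -2)
layer 4 (seek_light) idle — unchanged: (3, -2)
layer 5 (escape) idle — unchanged: (3, -2)
→ actuator (3, -2)
last writer: layer 3 = phototaxis

phototaxis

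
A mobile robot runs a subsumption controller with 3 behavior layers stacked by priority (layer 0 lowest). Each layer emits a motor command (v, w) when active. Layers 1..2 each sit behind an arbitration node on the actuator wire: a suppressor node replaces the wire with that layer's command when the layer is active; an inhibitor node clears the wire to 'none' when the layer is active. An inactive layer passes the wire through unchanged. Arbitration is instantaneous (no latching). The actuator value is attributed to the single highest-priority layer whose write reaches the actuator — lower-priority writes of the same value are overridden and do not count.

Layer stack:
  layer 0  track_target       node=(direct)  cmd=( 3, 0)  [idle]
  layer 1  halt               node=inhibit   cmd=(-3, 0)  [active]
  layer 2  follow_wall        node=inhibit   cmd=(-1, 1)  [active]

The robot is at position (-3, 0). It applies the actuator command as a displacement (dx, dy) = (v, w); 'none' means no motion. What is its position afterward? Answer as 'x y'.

-3 0

L0 track_target: idle → wire = none
L1 halt: active, inhibitor → wire = none
L2 follow_wall: active, inhibitor → wire = none
actuator = none
position: (-3, 0) + none = (-3, 0)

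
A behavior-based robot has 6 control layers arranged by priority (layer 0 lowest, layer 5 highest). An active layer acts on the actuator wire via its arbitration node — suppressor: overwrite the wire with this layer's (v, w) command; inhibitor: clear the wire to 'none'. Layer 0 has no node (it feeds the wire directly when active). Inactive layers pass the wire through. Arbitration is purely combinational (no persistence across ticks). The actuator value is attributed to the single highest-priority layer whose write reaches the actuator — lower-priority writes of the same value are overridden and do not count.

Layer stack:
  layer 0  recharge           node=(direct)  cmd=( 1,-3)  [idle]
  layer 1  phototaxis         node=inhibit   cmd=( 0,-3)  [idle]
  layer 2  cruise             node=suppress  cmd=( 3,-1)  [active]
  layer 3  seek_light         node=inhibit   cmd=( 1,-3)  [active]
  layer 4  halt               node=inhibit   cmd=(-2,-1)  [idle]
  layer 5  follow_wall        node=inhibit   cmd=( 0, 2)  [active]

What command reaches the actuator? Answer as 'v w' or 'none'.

none

layer 0 (recharge) idle — none
layer 1 (phototaxis) idle — unchanged: none
layer 2 (cruise) active — suppresses: (3, -1)
layer 3 (seek_light) active — inhibits: none
layer 4 (halt) idle — unchanged: none
layer 5 (follow_wall) active — inhibits: none
→ actuator none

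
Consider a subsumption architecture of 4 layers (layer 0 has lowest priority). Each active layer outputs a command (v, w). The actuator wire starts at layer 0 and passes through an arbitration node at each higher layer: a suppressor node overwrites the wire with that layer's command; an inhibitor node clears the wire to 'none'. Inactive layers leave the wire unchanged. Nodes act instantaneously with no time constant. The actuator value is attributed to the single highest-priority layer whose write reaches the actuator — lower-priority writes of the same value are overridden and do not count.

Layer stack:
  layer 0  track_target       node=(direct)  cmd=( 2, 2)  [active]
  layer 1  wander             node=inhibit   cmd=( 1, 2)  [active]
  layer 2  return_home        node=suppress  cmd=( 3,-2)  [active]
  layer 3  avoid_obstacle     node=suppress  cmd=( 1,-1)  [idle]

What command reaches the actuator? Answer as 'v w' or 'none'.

layer 0 (track_target) active — direct: (2, 2)
layer 1 (wander) active — inhibits: none
layer 2 (return_home) active — suppresses: (3, -2)
layer 3 (avoid_obstacle) idle — unchanged: (3, -2)
→ actuator (3, -2)

3 -2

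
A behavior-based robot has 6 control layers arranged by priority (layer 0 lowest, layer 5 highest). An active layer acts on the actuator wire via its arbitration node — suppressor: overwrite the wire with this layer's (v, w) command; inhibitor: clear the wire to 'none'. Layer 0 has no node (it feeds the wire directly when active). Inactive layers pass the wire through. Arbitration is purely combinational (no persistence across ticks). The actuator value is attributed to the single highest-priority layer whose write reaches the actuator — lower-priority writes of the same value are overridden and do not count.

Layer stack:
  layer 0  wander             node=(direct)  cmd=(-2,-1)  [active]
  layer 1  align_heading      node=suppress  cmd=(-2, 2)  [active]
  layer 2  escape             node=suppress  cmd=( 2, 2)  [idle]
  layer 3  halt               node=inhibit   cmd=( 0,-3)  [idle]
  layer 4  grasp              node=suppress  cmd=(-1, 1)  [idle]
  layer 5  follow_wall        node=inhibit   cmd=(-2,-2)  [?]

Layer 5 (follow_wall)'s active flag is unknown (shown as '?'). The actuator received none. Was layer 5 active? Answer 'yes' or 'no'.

yes

If layer 5 is active=yes:
  actuator would be none
If layer 5 is active=no:
  actuator would be (-2, 2)
Observed none, so layer 5 was active.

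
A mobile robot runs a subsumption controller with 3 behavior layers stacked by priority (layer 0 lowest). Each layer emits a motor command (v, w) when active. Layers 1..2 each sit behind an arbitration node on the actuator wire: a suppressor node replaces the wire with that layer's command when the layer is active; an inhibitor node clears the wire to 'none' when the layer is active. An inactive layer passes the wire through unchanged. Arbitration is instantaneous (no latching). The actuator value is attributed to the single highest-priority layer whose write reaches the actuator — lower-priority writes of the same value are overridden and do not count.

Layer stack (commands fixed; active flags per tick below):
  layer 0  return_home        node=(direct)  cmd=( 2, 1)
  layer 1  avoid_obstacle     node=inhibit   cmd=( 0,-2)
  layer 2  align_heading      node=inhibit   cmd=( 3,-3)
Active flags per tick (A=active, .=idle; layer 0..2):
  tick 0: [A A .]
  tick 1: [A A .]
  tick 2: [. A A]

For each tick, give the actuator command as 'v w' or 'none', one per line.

tick 0:
  [0] return_home on; wire := (2, 1)
  [1] avoid_obstacle on (inhibit); wire := none
  [2] align_heading off; pass none
  output none
tick 1:
  [0] return_home on; wire := (2, 1)
  [1] avoid_obstacle on (inhibit); wire := none
  [2] align_heading off; pass none
  output none
tick 2:
  [0] return_home off; wire := none
  [1] avoid_obstacle on (inhibit); wire := none
  [2] align_heading on (inhibit); wire := none
  output none

none
none
none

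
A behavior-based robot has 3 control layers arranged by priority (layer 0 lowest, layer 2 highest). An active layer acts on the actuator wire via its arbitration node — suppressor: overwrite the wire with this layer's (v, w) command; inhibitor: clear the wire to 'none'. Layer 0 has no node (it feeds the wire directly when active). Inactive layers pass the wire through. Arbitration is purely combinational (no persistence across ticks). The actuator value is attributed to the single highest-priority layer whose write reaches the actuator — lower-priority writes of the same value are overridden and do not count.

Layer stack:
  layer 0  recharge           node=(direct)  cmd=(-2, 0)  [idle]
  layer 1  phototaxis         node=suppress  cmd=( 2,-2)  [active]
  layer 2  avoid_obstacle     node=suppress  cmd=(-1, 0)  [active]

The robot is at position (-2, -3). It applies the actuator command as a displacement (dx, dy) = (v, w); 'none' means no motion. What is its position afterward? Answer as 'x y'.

-3 -3

[0] recharge off; wire := none
[1] phototaxis on (suppress); wire := (2, -2)
[2] avoid_obstacle on (suppress); wire := (-1, 0)
output (-1, 0)
position: (-2, -3) + (-1, 0) = (-3, -3)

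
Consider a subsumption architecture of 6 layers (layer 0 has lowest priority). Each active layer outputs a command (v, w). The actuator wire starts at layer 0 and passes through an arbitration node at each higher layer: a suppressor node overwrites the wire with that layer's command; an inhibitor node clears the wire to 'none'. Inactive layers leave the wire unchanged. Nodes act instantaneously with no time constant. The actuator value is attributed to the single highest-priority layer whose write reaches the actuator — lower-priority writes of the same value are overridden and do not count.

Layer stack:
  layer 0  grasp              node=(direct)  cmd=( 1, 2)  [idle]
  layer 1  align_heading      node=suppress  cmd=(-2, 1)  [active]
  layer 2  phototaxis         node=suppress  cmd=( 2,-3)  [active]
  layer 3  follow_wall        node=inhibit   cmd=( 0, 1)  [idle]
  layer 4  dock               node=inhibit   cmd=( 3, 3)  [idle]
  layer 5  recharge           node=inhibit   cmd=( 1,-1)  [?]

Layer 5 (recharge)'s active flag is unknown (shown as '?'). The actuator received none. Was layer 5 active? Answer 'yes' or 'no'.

If layer 5 is active=yes:
  actuator would be none
If layer 5 is active=no:
  actuator would be (2, -3)
Observed none, so layer 5 was active.

yes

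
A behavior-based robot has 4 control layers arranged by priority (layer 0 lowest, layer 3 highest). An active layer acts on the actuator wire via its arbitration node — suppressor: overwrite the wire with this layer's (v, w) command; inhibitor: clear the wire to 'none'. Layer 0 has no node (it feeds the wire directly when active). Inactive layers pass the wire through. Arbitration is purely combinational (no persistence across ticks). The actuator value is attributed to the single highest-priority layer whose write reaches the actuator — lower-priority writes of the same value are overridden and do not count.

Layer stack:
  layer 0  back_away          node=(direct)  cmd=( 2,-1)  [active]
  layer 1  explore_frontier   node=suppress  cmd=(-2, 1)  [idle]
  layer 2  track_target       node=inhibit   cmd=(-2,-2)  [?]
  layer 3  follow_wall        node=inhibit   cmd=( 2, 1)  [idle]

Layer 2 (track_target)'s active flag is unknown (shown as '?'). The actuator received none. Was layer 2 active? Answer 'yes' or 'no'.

yes

If layer 2 is active=yes:
  actuator would be none
If layer 2 is active=no:
  actuator would be (2, -1)
Observed none, so layer 2 was active.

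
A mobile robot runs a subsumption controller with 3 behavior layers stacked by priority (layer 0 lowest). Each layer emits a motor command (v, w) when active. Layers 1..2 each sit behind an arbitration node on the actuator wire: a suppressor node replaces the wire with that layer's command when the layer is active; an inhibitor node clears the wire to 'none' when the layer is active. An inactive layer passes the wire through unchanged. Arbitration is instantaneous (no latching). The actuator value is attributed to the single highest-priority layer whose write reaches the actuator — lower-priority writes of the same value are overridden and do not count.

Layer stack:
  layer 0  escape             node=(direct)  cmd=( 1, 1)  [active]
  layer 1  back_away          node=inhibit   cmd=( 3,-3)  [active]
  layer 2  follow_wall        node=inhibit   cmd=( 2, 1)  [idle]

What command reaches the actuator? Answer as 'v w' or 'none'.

none

L0 escape: active, feeds wire = (1, 1)
L1 back_away: active, inhibitor → wire = none
L2 follow_wall: idle → wire stays none
actuator = none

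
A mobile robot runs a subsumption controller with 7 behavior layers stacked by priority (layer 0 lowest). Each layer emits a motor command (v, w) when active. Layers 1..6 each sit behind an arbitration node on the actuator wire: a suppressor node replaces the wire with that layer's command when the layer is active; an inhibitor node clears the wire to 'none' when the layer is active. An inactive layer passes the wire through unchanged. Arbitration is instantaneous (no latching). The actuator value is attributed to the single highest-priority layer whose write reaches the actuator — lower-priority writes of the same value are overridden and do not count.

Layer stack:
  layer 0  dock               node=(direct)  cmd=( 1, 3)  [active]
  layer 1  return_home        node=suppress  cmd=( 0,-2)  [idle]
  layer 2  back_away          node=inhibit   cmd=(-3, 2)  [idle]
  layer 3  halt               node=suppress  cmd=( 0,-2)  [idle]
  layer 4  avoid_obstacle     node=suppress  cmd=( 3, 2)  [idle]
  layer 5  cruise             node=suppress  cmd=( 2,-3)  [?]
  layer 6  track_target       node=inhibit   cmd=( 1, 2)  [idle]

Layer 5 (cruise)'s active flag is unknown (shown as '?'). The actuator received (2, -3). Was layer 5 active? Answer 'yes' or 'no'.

yes

If layer 5 is active=yes:
  actuator would be (2, -3)
If layer 5 is active=no:
  actuator would be (1, 3)
Observed (2, -3), so layer 5 was active.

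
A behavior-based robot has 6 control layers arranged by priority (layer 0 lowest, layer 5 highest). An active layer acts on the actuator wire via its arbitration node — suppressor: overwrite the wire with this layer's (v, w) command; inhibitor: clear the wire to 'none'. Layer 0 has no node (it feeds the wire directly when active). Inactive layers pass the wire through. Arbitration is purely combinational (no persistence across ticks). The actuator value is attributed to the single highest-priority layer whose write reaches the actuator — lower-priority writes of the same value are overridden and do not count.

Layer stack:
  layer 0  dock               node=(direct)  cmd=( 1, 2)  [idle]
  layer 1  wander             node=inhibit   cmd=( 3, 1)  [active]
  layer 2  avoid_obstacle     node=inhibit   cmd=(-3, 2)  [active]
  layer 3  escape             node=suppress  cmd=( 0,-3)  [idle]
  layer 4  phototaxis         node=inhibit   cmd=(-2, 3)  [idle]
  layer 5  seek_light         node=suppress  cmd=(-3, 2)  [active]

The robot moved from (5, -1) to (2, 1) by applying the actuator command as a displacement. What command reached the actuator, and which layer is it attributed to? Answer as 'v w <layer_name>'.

displacement = (2, 1) − (5, -1) = (-3, 2)
layer 0 (dock) idle — none
layer 1 (wander) active — inhibits: none
layer 2 (avoid_obstacle) active — inhibits: none
layer 3 (escape) idle — unchanged: none
layer 4 (phototaxis) idle — unchanged: none
layer 5 (seek_light) active — suppresses: (-3, 2)
→ actuator (-3, 2) — from layer 5 (seek_light)

-3 2 seek_light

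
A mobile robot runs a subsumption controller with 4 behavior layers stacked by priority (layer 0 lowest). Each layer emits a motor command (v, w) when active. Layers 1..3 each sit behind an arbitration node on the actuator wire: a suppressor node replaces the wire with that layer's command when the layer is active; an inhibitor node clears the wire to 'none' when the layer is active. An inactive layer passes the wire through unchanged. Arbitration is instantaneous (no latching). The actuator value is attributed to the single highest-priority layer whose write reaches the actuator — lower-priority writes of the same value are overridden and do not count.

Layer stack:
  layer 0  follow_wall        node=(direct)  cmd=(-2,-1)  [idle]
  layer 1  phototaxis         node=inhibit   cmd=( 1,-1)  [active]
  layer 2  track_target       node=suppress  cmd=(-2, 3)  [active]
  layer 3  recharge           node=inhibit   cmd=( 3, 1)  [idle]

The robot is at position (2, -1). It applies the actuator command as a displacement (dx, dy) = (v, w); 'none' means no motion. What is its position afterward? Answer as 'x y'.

[0] follow_wall off; wire := none
[1] phototaxis on (inhibit); wire := none
[2] track_target on (suppress); wire := (-2, 3)
[3] recharge off; pass (-2, 3)
output (-2, 3)
position: (2, -1) + (-2, 3) = (0, 2)

0 2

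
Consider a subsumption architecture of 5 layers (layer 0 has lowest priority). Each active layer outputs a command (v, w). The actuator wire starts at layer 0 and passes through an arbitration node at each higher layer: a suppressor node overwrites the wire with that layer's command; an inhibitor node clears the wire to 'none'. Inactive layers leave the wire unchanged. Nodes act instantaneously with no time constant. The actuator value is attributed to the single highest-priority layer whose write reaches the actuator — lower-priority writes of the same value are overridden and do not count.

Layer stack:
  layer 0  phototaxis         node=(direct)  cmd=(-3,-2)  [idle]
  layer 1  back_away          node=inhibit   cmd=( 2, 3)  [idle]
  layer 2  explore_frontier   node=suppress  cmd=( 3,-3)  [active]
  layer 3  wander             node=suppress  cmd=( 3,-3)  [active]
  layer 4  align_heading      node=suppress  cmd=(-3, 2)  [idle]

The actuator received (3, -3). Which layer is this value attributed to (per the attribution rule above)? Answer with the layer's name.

[0] phototaxis off; wire := none
[1] back_away off; pass none
[2] explore_frontier on (suppress); wire := (3, -3)
[3] wander on (suppress); wire := (3, -3)
[4] align_heading off; pass (3, -3)
output (3, -3)
last writer: layer 3 = wander

wander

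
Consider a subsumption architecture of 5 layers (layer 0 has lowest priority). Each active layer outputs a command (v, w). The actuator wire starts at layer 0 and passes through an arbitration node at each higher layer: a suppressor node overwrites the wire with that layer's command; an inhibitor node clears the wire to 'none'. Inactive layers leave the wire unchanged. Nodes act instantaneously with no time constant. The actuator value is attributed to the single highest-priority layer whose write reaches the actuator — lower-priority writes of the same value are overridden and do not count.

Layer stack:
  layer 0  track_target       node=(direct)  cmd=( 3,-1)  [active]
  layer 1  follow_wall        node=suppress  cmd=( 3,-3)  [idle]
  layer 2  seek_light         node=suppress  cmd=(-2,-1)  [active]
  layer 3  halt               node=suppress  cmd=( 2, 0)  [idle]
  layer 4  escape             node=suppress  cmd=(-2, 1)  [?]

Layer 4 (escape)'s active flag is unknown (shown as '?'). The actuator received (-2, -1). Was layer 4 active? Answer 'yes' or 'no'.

no

If layer 4 is active=yes:
  actuator would be (-2, 1)
If layer 4 is active=no:
  actuator would be (-2, -1)
Observed (-2, -1), so layer 4 was idle.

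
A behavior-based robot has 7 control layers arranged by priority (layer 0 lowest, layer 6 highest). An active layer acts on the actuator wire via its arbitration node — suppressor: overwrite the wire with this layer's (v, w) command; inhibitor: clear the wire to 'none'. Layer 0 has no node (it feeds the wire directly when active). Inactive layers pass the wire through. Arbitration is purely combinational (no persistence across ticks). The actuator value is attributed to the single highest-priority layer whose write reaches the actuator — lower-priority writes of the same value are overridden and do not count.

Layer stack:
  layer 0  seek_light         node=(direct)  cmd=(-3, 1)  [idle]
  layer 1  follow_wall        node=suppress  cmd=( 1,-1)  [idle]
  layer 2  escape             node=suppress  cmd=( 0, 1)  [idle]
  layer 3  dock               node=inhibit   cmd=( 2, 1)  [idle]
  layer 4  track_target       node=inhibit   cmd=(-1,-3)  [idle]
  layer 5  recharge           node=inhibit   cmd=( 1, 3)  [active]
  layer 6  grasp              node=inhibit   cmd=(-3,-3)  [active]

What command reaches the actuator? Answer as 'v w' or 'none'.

[0] seek_light off; wire := none
[1] follow_wall off; pass none
[2] escape off; pass none
[3] dock off; pass none
[4] track_target off; pass none
[5] recharge on (inhibit); wire := none
[6] grasp on (inhibit); wire := none
output none

none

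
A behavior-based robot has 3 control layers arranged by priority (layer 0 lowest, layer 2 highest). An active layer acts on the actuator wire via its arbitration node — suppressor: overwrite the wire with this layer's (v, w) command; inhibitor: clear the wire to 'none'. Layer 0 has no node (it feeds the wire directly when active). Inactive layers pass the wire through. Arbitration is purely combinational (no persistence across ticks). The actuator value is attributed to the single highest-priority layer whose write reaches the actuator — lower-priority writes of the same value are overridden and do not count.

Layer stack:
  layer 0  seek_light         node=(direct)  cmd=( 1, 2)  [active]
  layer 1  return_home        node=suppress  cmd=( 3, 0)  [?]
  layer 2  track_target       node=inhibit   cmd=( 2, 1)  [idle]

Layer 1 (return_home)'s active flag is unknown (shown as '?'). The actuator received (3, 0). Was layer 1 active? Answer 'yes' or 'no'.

If layer 1 is active=yes:
  actuator would be (3, 0)
If layer 1 is active=no:
  actuator would be (1, 2)
Observed (3, 0), so layer 1 was active.

yes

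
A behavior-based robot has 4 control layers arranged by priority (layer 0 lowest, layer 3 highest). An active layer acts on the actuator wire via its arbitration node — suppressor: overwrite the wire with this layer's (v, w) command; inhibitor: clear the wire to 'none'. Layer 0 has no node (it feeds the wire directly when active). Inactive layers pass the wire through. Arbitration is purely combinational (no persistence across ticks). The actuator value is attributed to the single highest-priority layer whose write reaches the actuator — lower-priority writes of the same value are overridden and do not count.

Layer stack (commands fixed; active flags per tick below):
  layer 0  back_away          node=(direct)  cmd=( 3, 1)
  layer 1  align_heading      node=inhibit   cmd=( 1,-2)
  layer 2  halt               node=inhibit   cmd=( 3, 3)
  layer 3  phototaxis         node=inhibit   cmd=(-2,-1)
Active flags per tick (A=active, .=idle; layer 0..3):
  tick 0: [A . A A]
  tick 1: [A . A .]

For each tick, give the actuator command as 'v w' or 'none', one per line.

none
none

tick 0:
  layer 0 (back_away) active — direct: (3, 1)
  layer 1 (align_heading) idle — unchanged: (3, 1)
  layer 2 (halt) active — inhibits: none
  layer 3 (phototaxis) active — inhibits: none
  → actuator none
tick 1:
  layer 0 (back_away) active — direct: (3, 1)
  layer 1 (align_heading) idle — unchanged: (3, 1)
  layer 2 (halt) active — inhibits: none
  layer 3 (phototaxis) idle — unchanged: none
  → actuator none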